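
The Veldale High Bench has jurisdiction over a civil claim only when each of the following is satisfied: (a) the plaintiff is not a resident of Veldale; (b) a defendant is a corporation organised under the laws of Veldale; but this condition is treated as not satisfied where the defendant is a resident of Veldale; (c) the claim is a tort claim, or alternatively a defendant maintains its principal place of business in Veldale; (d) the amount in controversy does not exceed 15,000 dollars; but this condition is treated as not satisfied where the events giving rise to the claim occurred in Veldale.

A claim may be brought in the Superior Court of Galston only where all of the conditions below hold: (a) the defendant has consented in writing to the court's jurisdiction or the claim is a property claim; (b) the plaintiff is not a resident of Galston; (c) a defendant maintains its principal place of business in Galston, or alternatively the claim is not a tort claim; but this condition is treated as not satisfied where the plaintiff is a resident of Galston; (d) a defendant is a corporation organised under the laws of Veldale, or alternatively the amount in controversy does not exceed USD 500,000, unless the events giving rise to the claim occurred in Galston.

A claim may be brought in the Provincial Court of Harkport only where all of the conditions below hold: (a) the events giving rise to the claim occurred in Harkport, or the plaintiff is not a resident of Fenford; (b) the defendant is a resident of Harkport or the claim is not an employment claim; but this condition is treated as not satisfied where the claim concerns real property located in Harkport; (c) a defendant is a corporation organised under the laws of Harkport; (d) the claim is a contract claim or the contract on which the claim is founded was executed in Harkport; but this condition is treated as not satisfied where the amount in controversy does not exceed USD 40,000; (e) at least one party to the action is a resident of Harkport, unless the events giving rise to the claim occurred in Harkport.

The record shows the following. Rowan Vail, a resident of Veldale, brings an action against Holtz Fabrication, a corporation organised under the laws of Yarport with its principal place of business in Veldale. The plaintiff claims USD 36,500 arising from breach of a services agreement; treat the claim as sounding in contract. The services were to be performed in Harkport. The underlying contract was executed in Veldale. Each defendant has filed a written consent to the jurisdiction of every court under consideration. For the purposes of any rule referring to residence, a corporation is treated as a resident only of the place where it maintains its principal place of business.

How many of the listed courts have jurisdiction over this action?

The Veldale High Bench:
  (a) The plaintiff resides in Veldale. Not satisfied.
  (b) The corporate defendant(s) are organised in Yarport, not Veldale. Not satisfied.
  (c) Holtz Fabrication has its principal place of business in Veldale — that alternative is enough. Met.
  (d) The amount in controversy is $36,500, above the $15,000 ceiling. Fails.
  → Not every requirement is met — no jurisdiction.
The Superior Court of Galston:
  (a) Every defendant has filed written consent, so one alternative holds. Condition met.
  (b) The plaintiff resides in Veldale, which is not Galston. Satisfied.
  (c) The claim is a contract claim, not a tort claim — that alternative is enough. The carve-out does not apply: the plaintiff resides in Veldale, not Galston. Satisfied.
  (d) The amount in controversy is 36,500 dollars, within the 500,000 dollars ceiling, which satisfies one of the alternatives. Satisfied.
  → Every requirement is satisfied — jurisdiction.
The Provincial Court of Harkport:
  (a) The operative events occurred in Harkport — that alternative is enough. Satisfied.
  (b) The claim is a contract claim, not an employment claim, so one alternative holds. The carve-out does not apply: the claim does not concern real property. Met.
  (c) The corporate defendant(s) are organised in Yarport, not Harkport. Fails.
  (d) The claim is a contract claim, so one alternative holds. But the carve-out bites: the amount in controversy is $36,500, within the USD 40,000 ceiling. Fails.
  (e) No party resides in Harkport. The proviso rescues it, though: the operative events occurred in Harkport. Condition met.
  → Not every requirement is met — no jurisdiction.
Courts with jurisdiction: the Superior Court of Galston — 1 in total.

1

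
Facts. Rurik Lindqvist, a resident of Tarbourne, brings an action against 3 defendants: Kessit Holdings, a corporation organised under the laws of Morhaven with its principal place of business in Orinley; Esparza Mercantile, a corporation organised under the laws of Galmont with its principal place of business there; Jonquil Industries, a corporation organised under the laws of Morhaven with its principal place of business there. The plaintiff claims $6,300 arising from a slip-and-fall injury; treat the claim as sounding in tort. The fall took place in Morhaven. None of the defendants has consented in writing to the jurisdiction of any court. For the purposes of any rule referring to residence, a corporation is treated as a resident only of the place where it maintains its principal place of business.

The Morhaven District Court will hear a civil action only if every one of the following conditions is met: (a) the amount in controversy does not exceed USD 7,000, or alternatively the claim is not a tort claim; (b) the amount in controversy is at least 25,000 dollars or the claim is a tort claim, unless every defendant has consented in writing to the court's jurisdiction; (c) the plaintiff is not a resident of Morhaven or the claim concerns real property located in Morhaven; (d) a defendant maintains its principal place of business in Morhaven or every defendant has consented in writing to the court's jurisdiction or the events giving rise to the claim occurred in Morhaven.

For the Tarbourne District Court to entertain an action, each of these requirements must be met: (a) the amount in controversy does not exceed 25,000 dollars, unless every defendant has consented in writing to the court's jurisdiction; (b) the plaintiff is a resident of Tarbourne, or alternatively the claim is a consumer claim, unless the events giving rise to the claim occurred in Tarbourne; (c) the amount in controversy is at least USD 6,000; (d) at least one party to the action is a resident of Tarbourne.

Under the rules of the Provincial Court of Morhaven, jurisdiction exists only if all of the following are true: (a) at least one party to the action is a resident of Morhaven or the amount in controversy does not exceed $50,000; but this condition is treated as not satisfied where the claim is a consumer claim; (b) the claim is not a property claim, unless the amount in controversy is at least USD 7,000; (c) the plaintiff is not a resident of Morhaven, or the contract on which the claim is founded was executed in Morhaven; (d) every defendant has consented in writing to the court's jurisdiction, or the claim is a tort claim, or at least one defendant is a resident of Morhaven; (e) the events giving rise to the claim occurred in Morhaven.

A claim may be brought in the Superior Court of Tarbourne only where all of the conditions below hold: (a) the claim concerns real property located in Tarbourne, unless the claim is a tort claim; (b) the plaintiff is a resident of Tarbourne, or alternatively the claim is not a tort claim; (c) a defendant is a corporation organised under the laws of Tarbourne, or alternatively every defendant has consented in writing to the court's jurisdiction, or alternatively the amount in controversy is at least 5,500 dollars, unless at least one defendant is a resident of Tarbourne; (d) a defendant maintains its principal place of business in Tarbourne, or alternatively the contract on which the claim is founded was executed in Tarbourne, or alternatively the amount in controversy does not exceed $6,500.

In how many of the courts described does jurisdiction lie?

4

The Morhaven District Court:
  (a) The amount in controversy is 6,300 dollars, within the $7,000 ceiling, so one alternative holds. Met.
  (b) The claim is a tort claim — that alternative is enough. Met.
  (c) The plaintiff resides in Tarbourne, which is not Morhaven, so this disjunct is met. Condition met.
  (d) Jonquil Industries has its principal place of business in Morhaven, so one alternative holds. Met.
  → Jurisdiction lies.
The Tarbourne District Court:
  (a) The amount in controversy is USD 6,300, within the 25,000 dollars ceiling. Satisfied.
  (b) The plaintiff resides in Tarbourne, which satisfies one of the alternatives. Met.
  (c) The amount in controversy is USD 6,300, which meets the $6,000 floor. Condition met.
  (d) Rurik Lindqvist resides in Tarbourne. Met.
  → Jurisdiction lies.
The Provincial Court of Morhaven:
  (a) Jonquil Industries resides in Morhaven, which satisfies one of the alternatives. The exception is not triggered, since the claim is a tort claim, not a consumer claim. Met.
  (b) The claim is a tort claim, not a property claim. Condition met.
  (c) The plaintiff resides in Tarbourne, which is not Morhaven, which satisfies one of the alternatives. Met.
  (d) The claim is a tort claim, so one alternative holds. Met.
  (e) The operative events occurred in Morhaven. Condition met.
  → All conditions met; jurisdiction exists.
The Superior Court of Tarbourne:
  (a) The claim does not concern real property. However, the claim is a tort claim, so the 'unless' proviso supplies this condition. Met.
  (b) The plaintiff resides in Tarbourne, so one alternative holds. Met.
  (c) The amount in controversy is 6,300 dollars, which meets the 5,500 dollars floor, so one alternative holds. Condition met.
  (d) The amount in controversy is $6,300, within the 6,500 dollars ceiling, so one alternative holds. Satisfied.
  → All conditions met; jurisdiction exists.
Courts with jurisdiction: the Morhaven District Court, the Tarbourne District Court, the Provincial Court of Morhaven, the Superior Court of Tarbourne — 4 in total.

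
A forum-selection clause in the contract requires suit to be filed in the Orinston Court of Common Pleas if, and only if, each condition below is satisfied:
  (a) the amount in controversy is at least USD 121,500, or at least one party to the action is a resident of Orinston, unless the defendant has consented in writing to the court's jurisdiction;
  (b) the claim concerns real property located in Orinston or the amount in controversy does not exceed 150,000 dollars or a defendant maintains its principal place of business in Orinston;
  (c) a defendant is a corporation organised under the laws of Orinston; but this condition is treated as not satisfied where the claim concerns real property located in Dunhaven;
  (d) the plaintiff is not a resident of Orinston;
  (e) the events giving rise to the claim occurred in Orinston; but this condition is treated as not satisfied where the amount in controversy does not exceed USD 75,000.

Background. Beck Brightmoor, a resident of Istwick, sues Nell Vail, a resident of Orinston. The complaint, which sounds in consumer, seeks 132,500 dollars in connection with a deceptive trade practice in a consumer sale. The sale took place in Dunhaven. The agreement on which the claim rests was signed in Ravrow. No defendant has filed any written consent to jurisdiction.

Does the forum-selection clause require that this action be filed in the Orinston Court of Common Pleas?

No

The Orinston Court of Common Pleas:
  (a) The amount in controversy is 132,500 dollars, which meets the USD 121,500 floor — that alternative is enough. Condition met.
  (b) The amount in controversy is $132,500, within the $150,000 ceiling, so one alternative holds. Condition met.
  (c) No defendant is a corporation. Not satisfied.
  (d) The plaintiff resides in Istwick, which is not Orinston. Met.
  (e) The operative events occurred in Dunhaven, not Orinston. Condition not met.
  → Forum clause is not triggered.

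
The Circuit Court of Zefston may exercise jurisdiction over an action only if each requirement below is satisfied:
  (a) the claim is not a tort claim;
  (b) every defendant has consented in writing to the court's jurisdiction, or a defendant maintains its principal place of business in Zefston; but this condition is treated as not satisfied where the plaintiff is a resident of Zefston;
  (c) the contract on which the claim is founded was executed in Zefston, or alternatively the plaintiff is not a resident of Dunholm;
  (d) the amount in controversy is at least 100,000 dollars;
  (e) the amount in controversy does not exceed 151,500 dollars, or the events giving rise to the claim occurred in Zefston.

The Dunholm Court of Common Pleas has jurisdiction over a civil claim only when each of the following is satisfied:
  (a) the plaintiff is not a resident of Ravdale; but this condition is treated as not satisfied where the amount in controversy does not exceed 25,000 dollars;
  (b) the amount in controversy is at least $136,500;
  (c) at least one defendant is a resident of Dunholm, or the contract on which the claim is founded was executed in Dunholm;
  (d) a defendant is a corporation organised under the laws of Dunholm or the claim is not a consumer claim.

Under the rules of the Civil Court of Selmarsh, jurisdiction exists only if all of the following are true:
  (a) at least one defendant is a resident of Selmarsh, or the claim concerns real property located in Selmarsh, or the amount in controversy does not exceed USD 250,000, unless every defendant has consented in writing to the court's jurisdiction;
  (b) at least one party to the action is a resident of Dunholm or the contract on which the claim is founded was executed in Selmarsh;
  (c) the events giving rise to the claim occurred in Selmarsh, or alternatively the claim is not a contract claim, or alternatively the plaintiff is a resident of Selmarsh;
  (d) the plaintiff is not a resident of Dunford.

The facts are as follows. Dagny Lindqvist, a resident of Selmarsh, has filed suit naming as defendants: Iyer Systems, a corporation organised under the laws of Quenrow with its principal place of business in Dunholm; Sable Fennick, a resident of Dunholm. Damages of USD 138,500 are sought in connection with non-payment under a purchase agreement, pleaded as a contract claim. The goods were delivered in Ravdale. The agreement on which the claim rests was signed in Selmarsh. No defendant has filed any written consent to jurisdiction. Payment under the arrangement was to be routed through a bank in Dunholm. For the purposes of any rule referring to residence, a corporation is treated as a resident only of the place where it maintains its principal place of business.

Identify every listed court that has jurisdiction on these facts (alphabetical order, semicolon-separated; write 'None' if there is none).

The Circuit Court of Zefston:
  (a) The claim is a contract claim, not a tort claim. Met.
  (b) No such written consent has been filed; the corporate defendant(s) have their principal place of business in Dunholm, not Zefston — every alternative fails. Not satisfied.
  (c) The plaintiff resides in Selmarsh, which is not Dunholm, which satisfies one of the alternatives. Met.
  (d) The amount in controversy is $138,500, which meets the $100,000 floor. Satisfied.
  (e) The amount in controversy is $138,500, within the 151,500 dollars ceiling, so this disjunct is met. Met.
  → No jurisdiction.
The Dunholm Court of Common Pleas:
  (a) The plaintiff resides in Selmarsh, which is not Ravdale. And the carve-out is inapplicable — the amount in controversy is USD 138,500, above the USD 25,000 ceiling. Satisfied.
  (b) The amount in controversy is USD 138,500, which meets the USD 136,500 floor. Condition met.
  (c) Iyer Systems resides in Dunholm, which satisfies one of the alternatives. Met.
  (d) The claim is a contract claim, not a consumer claim, so one alternative holds. Satisfied.
  → All conditions met; jurisdiction exists.
The Civil Court of Selmarsh:
  (a) The amount in controversy is USD 138,500, within the $250,000 ceiling, so this disjunct is met. Satisfied.
  (b) Iyer Systems resides in Dunholm — that alternative is enough. Condition met.
  (c) The plaintiff resides in Selmarsh, which satisfies one of the alternatives. Satisfied.
  (d) The plaintiff resides in Selmarsh, which is not Dunford. Met.
  → All conditions met; jurisdiction exists.

the Civil Court of Selmarsh; the Dunholm Court of Common Pleas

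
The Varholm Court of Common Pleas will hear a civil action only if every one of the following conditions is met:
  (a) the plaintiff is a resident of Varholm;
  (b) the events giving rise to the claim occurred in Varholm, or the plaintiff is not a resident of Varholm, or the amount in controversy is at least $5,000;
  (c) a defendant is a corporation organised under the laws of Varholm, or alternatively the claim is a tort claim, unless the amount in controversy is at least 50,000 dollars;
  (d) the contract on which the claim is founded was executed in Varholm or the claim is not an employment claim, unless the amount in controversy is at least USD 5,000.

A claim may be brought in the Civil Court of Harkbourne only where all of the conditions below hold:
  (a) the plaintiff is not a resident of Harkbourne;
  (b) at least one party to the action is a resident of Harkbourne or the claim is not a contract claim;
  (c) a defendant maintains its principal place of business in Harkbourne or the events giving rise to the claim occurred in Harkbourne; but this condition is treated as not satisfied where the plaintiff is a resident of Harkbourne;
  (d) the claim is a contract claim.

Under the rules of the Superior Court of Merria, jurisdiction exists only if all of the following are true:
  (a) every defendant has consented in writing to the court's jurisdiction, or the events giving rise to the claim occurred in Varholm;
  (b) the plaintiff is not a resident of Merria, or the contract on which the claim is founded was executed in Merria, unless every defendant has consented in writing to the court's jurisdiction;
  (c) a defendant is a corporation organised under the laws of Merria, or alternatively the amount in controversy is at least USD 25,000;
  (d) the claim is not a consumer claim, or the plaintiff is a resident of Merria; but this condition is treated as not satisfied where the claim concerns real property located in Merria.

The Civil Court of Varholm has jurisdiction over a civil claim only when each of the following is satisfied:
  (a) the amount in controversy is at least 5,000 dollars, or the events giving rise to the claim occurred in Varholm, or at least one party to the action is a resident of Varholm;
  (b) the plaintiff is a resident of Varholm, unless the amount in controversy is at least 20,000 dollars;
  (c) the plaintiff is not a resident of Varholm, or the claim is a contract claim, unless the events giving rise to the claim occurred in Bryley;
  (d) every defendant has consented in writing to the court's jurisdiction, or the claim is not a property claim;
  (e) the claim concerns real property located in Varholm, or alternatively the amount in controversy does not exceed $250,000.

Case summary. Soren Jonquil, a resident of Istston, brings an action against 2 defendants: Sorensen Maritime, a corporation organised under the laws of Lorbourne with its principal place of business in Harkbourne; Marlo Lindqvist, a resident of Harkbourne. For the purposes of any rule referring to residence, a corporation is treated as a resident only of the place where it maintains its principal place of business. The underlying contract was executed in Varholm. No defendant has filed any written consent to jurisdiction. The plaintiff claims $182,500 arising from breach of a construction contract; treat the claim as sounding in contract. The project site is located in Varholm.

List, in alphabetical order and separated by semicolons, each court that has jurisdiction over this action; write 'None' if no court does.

the Civil Court of Harkbourne; the Civil Court of Varholm; the Superior Court of Merria

The Varholm Court of Common Pleas:
  (a) The plaintiff resides in Istston, not Varholm. Condition not met.
  (b) The operative events occurred in Varholm — that alternative is enough. Met.
  (c) The corporate defendant(s) are organised in Lorbourne, not Varholm; the claim is a contract claim, not a tort claim — every alternative fails. The proviso rescues it, though: the amount in controversy is $182,500, which meets the USD 50,000 floor. Satisfied.
  (d) The contract was executed in Varholm, so this disjunct is met. Condition met.
  → No jurisdiction.
The Civil Court of Harkbourne:
  (a) The plaintiff resides in Istston, which is not Harkbourne. Condition met.
  (b) Sorensen Maritime resides in Harkbourne, which satisfies one of the alternatives. Satisfied.
  (c) Sorensen Maritime has its principal place of business in Harkbourne, which satisfies one of the alternatives. The carve-out does not apply: the plaintiff resides in Istston, not Harkbourne. Satisfied.
  (d) The claim is a contract claim. Met.
  → The court has jurisdiction.
The Superior Court of Merria:
  (a) The operative events occurred in Varholm, which satisfies one of the alternatives. Satisfied.
  (b) The plaintiff resides in Istston, which is not Merria, which satisfies one of the alternatives. Met.
  (c) The amount in controversy is 182,500 dollars, which meets the 25,000 dollars floor, which satisfies one of the alternatives. Condition met.
  (d) The claim is a contract claim, not a consumer claim, so this disjunct is met. And the carve-out is inapplicable — the claim does not concern real property. Satisfied.
  → Every requirement is satisfied — jurisdiction.
The Civil Court of Varholm:
  (a) The amount in controversy is $182,500, which meets the 5,000 dollars floor, so one alternative holds. Satisfied.
  (b) The plaintiff resides in Istston, not Varholm. However, the amount in controversy is USD 182,500, which meets the 20,000 dollars floor, so the 'unless' proviso supplies this condition. Satisfied.
  (c) The plaintiff resides in Istston, which is not Varholm, so one alternative holds. Met.
  (d) The claim is a contract claim, not a property claim, which satisfies one of the alternatives. Satisfied.
  (e) The amount in controversy is USD 182,500, within the USD 250,000 ceiling, so one alternative holds. Met.
  → The court has jurisdiction.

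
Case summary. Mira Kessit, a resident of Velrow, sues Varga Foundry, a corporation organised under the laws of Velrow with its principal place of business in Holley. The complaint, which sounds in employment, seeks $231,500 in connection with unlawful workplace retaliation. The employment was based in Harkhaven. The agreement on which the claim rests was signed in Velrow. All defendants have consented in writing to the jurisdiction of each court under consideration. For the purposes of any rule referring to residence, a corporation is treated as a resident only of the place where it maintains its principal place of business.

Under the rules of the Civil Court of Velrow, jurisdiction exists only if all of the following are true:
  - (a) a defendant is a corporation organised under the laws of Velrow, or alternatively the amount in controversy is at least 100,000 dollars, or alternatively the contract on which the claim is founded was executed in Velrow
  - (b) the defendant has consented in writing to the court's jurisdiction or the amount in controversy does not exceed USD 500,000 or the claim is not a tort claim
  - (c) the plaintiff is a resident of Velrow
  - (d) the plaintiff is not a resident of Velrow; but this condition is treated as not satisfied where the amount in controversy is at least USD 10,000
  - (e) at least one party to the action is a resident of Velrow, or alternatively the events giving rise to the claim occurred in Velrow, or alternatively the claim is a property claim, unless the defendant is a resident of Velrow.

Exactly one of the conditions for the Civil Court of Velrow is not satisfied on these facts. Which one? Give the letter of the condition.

The Civil Court of Velrow:
  (a) Varga Foundry is organised under the laws of Velrow, so this disjunct is met. Satisfied.
  (b) Every defendant has filed written consent, which satisfies one of the alternatives. Condition met.
  (c) The plaintiff resides in Velrow. Condition met.
  (d) The plaintiff resides in Velrow. Fails.
  (e) Mira Kessit resides in Velrow, so this disjunct is met. Condition met.
Only condition (d) fails.

(d)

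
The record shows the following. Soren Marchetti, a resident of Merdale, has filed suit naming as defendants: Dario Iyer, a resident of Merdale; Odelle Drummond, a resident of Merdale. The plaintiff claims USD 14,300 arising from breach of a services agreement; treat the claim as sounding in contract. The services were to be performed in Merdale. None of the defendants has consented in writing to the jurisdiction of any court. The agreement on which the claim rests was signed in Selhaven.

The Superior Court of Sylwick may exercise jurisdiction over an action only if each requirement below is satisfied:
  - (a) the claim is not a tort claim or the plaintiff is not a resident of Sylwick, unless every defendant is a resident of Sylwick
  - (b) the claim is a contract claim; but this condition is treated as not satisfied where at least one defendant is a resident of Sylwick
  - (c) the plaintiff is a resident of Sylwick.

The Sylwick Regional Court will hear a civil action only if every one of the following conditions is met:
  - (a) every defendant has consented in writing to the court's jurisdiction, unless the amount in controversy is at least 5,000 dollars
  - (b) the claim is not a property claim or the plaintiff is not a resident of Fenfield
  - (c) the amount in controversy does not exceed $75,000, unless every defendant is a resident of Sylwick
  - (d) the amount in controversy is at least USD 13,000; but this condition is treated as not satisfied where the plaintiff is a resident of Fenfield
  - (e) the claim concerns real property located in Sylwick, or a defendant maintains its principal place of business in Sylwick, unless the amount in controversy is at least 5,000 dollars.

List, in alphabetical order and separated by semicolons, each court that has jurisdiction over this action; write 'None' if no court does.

the Sylwick Regional Court

The Superior Court of Sylwick:
  (a) The claim is a contract claim, not a tort claim — that alternative is enough. Satisfied.
  (b) The claim is a contract claim. The exception is not triggered, since no defendant resides in Sylwick (they reside in Merdale, Merdale). Condition met.
  (c) The plaintiff resides in Merdale, not Sylwick. Condition not met.
  → The court lacks jurisdiction.
The Sylwick Regional Court:
  (a) No such written consent has been filed. But the amount in controversy is $14,300, which meets the $5,000 floor, and the 'unless' clause therefore excuses the requirement. Satisfied.
  (b) The claim is a contract claim, not a property claim, so one alternative holds. Satisfied.
  (c) The amount in controversy is $14,300, within the $75,000 ceiling. Met.
  (d) The amount in controversy is $14,300, which meets the 13,000 dollars floor. The exception is not triggered, since the plaintiff resides in Merdale, not Fenfield. Satisfied.
  (e) The claim does not concern real property; no defendant is a corporation — none of the alternatives is met. But the amount in controversy is USD 14,300, which meets the USD 5,000 floor, and the 'unless' clause therefore excuses the requirement. Condition met.
  → All conditions met; jurisdiction exists.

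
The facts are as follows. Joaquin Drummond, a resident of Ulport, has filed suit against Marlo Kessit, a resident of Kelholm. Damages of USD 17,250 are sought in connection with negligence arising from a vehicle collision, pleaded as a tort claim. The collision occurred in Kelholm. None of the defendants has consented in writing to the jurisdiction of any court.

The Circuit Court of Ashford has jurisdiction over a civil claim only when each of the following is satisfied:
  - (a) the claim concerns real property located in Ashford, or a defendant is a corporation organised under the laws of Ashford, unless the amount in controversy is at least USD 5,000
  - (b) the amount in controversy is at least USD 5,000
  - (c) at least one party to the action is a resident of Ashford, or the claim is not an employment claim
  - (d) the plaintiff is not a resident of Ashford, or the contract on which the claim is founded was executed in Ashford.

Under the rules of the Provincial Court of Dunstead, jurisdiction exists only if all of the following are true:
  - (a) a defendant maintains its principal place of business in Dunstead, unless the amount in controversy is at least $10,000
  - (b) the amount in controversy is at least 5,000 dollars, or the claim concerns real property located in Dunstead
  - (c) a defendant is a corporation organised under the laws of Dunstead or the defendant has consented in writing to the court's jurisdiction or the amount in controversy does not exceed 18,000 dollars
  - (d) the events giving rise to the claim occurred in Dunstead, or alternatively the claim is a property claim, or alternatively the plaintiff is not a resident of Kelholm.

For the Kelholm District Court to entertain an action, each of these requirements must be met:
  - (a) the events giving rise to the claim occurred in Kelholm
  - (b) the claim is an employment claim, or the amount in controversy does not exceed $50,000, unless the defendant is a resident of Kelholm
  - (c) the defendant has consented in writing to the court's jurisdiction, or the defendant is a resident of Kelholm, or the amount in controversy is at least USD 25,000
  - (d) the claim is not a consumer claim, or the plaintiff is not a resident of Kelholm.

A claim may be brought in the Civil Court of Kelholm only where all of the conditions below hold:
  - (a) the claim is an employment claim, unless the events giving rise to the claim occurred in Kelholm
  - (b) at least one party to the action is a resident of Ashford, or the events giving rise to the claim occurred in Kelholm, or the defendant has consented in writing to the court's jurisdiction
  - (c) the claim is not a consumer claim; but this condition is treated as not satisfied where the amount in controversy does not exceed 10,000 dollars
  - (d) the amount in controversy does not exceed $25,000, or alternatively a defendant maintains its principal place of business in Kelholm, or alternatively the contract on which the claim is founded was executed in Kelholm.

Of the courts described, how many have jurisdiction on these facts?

4

The Circuit Court of Ashford:
  (a) The claim does not concern real property; no defendant is a corporation — no alternative holds. However, the amount in controversy is 17,250 dollars, which meets the $5,000 floor, so the 'unless' proviso supplies this condition. Condition met.
  (b) The amount in controversy is $17,250, which meets the $5,000 floor. Met.
  (c) The claim is a tort claim, not an employment claim, so this disjunct is met. Condition met.
  (d) The plaintiff resides in Ulport, which is not Ashford — that alternative is enough. Met.
  → Jurisdiction lies.
The Provincial Court of Dunstead:
  (a) No defendant is a corporation. But the amount in controversy is $17,250, which meets the $10,000 floor, and the 'unless' clause therefore excuses the requirement. Met.
  (b) The amount in controversy is USD 17,250, which meets the USD 5,000 floor, so one alternative holds. Met.
  (c) The amount in controversy is USD 17,250, within the $18,000 ceiling — that alternative is enough. Met.
  (d) The plaintiff resides in Ulport, which is not Kelholm, which satisfies one of the alternatives. Satisfied.
  → All conditions met; jurisdiction exists.
The Kelholm District Court:
  (a) The operative events occurred in Kelholm. Met.
  (b) The amount in controversy is $17,250, within the 50,000 dollars ceiling, so one alternative holds. Met.
  (c) The defendant resides in Kelholm, so one alternative holds. Satisfied.
  (d) The claim is a tort claim, not a consumer claim, so this disjunct is met. Condition met.
  → All conditions met; jurisdiction exists.
The Civil Court of Kelholm:
  (a) The claim is a tort claim, not an employment claim. But the operative events occurred in Kelholm, and the 'unless' clause therefore excuses the requirement. Condition met.
  (b) The operative events occurred in Kelholm, so this disjunct is met. Met.
  (c) The claim is a tort claim, not a consumer claim. And the carve-out is inapplicable — the amount in controversy is USD 17,250, above the 10,000 dollars ceiling. Satisfied.
  (d) The amount in controversy is 17,250 dollars, within the $25,000 ceiling, which satisfies one of the alternatives. Satisfied.
  → Every requirement is satisfied — jurisdiction.
Courts with jurisdiction: the Circuit Court of Ashford, the Provincial Court of Dunstead, the Kelholm District Court, the Civil Court of Kelholm — 4 in total.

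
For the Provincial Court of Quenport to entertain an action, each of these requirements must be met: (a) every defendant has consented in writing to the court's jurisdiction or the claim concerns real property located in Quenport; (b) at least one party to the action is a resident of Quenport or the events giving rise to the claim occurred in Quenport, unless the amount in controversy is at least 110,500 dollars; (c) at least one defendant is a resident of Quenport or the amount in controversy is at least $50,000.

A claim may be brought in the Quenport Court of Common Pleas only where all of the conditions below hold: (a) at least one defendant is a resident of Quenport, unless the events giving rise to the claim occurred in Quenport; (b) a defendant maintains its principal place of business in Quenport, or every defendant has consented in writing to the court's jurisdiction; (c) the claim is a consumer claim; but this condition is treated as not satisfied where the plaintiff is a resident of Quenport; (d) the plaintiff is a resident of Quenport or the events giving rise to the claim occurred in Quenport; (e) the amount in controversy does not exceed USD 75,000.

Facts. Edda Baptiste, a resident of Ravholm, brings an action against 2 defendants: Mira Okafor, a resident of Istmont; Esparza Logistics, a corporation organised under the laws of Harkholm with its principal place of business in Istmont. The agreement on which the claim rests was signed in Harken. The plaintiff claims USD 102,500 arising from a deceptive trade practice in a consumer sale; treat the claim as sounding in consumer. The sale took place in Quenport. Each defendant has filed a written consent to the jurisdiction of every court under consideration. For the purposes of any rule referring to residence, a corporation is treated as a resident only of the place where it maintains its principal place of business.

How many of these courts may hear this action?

1

The Provincial Court of Quenport:
  (a) Every defendant has filed written consent, so one alternative holds. Met.
  (b) The operative events occurred in Quenport — that alternative is enough. Condition met.
  (c) The amount in controversy is USD 102,500, which meets the USD 50,000 floor, so one alternative holds. Condition met.
  → All conditions met; jurisdiction exists.
The Quenport Court of Common Pleas:
  (a) No defendant resides in Quenport (they reside in Istmont, Istmont). The proviso rescues it, though: the operative events occurred in Quenport. Condition met.
  (b) Every defendant has filed written consent, so one alternative holds. Met.
  (c) The claim is a consumer claim. And the carve-out is inapplicable — the plaintiff resides in Ravholm, not Quenport. Condition met.
  (d) The operative events occurred in Quenport — that alternative is enough. Condition met.
  (e) The amount in controversy is 102,500 dollars, above the $75,000 ceiling. Not satisfied.
  → The court lacks jurisdiction.
Courts with jurisdiction: the Provincial Court of Quenport — 1 in total.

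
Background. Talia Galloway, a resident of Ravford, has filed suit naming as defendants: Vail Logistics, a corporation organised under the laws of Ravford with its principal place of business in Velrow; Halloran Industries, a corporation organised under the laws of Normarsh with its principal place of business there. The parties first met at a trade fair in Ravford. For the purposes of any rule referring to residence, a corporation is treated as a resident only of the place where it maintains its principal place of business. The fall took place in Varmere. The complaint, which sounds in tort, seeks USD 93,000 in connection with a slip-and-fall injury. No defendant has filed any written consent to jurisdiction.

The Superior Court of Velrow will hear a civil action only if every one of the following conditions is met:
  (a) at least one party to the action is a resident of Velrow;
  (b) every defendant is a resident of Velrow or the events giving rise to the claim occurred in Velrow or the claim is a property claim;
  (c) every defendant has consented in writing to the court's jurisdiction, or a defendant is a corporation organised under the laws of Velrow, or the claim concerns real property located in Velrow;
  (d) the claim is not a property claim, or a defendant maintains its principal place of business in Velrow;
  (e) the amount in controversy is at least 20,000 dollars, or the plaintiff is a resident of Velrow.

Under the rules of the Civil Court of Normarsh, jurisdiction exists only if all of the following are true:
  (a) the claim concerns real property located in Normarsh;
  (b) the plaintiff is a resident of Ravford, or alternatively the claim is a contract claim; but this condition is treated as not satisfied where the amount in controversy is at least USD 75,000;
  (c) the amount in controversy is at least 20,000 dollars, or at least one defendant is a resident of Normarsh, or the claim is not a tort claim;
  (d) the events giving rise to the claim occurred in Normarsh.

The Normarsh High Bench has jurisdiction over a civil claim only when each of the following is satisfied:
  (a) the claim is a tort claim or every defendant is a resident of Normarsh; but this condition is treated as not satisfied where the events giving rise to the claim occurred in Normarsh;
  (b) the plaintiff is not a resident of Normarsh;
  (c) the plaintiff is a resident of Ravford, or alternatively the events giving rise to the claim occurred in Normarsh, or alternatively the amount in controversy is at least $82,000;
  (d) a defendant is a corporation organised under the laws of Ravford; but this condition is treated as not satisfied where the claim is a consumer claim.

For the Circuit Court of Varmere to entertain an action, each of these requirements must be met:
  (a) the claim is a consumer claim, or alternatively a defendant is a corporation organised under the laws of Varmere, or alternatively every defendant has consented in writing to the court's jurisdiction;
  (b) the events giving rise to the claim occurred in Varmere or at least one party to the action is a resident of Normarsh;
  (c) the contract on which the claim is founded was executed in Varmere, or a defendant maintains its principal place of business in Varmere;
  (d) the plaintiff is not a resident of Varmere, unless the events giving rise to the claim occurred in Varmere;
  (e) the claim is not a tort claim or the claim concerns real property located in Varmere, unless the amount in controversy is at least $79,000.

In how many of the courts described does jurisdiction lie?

1

The Superior Court of Velrow:
  (a) Vail Logistics resides in Velrow. Met.
  (b) The defendants reside as follows — Vail Logistics in Velrow, Halloran Industries in Normarsh — not all in Velrow; the operative events occurred in Varmere, not Velrow; the claim is a tort claim, not a property claim — no alternative holds. Not met.
  (c) No such written consent has been filed; the corporate defendant(s) are organised in Normarsh, Ravford, not Velrow; the claim does not concern real property — every alternative fails. Not satisfied.
  (d) The claim is a tort claim, not a property claim, so one alternative holds. Met.
  (e) The amount in controversy is $93,000, which meets the 20,000 dollars floor, so one alternative holds. Met.
  → Not every requirement is met — no jurisdiction.
The Civil Court of Normarsh:
  (a) The claim does not concern real property. Condition not met.
  (b) The plaintiff resides in Ravford, so this disjunct is met. But the amount in controversy is $93,000, which meets the $75,000 floor, triggering the carve-out and defeating this condition. Not satisfied.
  (c) The amount in controversy is USD 93,000, which meets the $20,000 floor, so this disjunct is met. Met.
  (d) The operative events occurred in Varmere, not Normarsh. Fails.
  → Not every requirement is met — no jurisdiction.
The Normarsh High Bench:
  (a) The claim is a tort claim, so one alternative holds. The exception is not triggered, since the operative events occurred in Varmere, not Normarsh. Satisfied.
  (b) The plaintiff resides in Ravford, which is not Normarsh. Satisfied.
  (c) The plaintiff resides in Ravford, so this disjunct is met. Condition met.
  (d) Vail Logistics is organised under the laws of Ravford. The exception is not triggered, since the claim is a tort claim, not a consumer claim. Met.
  → All conditions met; jurisdiction exists.
The Circuit Court of Varmere:
  (a) The claim is a tort claim, not a consumer claim; the corporate defendant(s) are organised in Normarsh, Ravford, not Varmere; no such written consent has been filed — no alternative holds. Not met.
  (b) The operative events occurred in Varmere, which satisfies one of the alternatives. Met.
  (c) No contract (and hence no place of execution) is alleged; the corporate defendant(s) have their principal place of business in Normarsh, Velrow, not Varmere — none of the alternatives is met. Fails.
  (d) The plaintiff resides in Ravford, which is not Varmere. Condition met.
  (e) The claim is a tort claim; the claim does not concern real property — every alternative fails. The proviso rescues it, though: the amount in controversy is USD 93,000, which meets the 79,000 dollars floor. Met.
  → At least one condition fails; no jurisdiction.
Courts with jurisdiction: the Normarsh High Bench — 1 in total.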